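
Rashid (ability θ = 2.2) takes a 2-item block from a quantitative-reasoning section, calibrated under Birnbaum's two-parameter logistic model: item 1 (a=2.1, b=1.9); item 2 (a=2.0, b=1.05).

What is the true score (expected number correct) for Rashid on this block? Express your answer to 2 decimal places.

1.56

P(θ) = 1 / (1 + exp(−a(θ − b)))
P_1 = 1/(1+e^{-0.6300}) = 0.6525
P_2 = 1/(1+e^{-2.3000}) = 0.9089
E[score] = 0.6525 + 0.9089 = 1.5614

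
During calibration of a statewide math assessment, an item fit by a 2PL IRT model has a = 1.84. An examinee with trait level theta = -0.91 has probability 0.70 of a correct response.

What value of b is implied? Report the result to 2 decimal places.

P(theta) = 1 / (1 + exp(−a(theta − b)))
logit(0.70) = ln(0.70/0.30) = 0.8473
b = theta − logit/(a) = -0.91 − 0.8473/1.8400 = -1.3705

-1.37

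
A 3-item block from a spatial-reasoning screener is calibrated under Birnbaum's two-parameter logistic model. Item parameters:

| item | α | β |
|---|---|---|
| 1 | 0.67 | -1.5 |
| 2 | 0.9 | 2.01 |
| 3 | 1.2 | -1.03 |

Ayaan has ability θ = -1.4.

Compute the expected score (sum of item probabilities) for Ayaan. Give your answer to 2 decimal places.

0.95

P(θ) = 1 / (1 + exp(−α(θ − β)))
P_1 = 1/(1+e^{-0.0670}) = 0.5167
P_2 = 1/(1+e^{3.0690}) = 0.0444
P_3 = 1/(1+e^{0.4440}) = 0.3908
E[score] = 0.5167 + 0.0444 + 0.3908 = 0.9519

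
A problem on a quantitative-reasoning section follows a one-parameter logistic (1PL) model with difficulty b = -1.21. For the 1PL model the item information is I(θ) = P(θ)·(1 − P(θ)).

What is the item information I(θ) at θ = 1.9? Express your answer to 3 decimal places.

P = 1/(1+e^{-3.1100}) = 0.9573
P(1−P) = 0.9573 × 0.0427 = 0.0409
I = P(1−P) = 0.04087

0.041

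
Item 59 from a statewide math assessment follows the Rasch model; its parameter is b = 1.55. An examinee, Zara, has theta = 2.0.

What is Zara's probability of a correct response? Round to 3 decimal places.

0.611

P(theta) = 1 / (1 + exp(−(theta − b)))
Exponent: (2.0 − 1.55) = 0.4500
1/(1 + e^{-0.4500}) = 0.6106
P = 0.6106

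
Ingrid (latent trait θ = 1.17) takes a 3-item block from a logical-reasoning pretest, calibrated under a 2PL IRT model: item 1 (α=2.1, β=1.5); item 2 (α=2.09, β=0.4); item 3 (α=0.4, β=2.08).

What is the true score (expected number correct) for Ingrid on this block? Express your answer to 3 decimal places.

P(θ) = 1 / (1 + exp(−α(θ − β)))
P_1 = 1/(1+e^{0.6930}) = 0.3334
P_2 = 1/(1+e^{-1.6093}) = 0.8333
P_3 = 1/(1+e^{0.3640}) = 0.4100
E[score] = 0.3334 + 0.8333 + 0.4100 = 1.5767

1.577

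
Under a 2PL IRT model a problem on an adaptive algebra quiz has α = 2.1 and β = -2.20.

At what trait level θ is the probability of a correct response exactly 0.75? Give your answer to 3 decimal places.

-1.677

P(θ) = 1 / (1 + exp(−α(θ − β)))
logit = ln(0.7500/0.2500) = 1.0986
θ = β + logit/(α) = -2.20 + 1.0986/2.1000 = -1.6769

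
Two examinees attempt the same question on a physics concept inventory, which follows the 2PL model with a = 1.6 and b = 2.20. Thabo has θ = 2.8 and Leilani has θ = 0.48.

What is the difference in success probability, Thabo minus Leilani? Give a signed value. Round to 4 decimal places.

P(θ) = 1 / (1 + exp(−a(θ − b)))
P(Thabo) = 0.7231  [exponent 0.9600]
P(Leilani) = 0.0600  [exponent -2.7520]
Difference = 0.7231 − 0.0600 = 0.6631

0.6631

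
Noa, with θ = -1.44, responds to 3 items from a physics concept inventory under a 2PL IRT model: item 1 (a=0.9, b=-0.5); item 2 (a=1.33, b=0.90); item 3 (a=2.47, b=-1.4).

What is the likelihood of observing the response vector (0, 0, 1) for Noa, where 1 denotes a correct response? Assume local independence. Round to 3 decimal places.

0.318

P(θ) = 1 / (1 + exp(−a(θ − b)))
P_1 = 1/(1+e^{0.8460}) = 0.3003
P_2 = 1/(1+e^{3.1122}) = 0.0426
P_3 = 1/(1+e^{0.0988}) = 0.4753
L = (1−P_1) × (1−P_2) × P_3 = 0.6997 × 0.9574 × 0.4753 = 0.31842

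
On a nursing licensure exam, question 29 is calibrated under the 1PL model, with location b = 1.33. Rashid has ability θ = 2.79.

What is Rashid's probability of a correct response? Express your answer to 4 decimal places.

P(θ) = 1 / (1 + exp(−(θ − b)))
Exponent: (2.79 − 1.33) = 1.4600
1/(1 + e^{-1.4600}) = 0.8115
P = 0.8115

0.8115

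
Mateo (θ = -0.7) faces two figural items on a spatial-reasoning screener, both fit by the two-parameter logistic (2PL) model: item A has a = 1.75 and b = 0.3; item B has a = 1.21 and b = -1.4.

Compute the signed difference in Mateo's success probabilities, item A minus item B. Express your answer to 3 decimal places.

P(θ) = 1 / (1 + exp(−a(θ − b)))
P_A = 0.1480
P_B = 0.6999
P_A − P_B = -0.5519

-0.552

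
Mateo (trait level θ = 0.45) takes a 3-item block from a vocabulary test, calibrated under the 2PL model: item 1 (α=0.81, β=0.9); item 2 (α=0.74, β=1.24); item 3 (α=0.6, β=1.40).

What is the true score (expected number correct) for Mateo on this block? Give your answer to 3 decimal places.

P(θ) = 1 / (1 + exp(−α(θ − β)))
P_1 = 1/(1+e^{0.3645}) = 0.4099
P_2 = 1/(1+e^{0.5846}) = 0.3579
P_3 = 1/(1+e^{0.5700}) = 0.3612
E[score] = 0.4099 + 0.3579 + 0.3612 = 1.1290

1.129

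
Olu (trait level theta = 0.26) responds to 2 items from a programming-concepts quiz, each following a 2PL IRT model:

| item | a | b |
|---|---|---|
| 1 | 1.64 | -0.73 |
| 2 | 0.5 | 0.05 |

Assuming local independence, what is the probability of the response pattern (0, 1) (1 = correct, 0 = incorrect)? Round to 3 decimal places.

0.087

P(theta) = 1 / (1 + exp(−a(theta − b)))
P_1 = 1/(1+e^{-1.6236}) = 0.8353
P_2 = 1/(1+e^{-0.1050}) = 0.5262
L = (1−P_1) × P_2 = 0.1647 × 0.5262 = 0.08667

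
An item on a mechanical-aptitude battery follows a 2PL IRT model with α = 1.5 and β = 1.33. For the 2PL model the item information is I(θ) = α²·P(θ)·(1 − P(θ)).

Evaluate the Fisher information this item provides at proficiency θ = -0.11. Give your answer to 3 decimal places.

0.209

P = 1/(1+e^{2.1600}) = 0.1034
P(1−P) = 0.1034 × 0.8966 = 0.0927
I = α² × P(1−P) = 1.5² × 0.0927 = 0.20859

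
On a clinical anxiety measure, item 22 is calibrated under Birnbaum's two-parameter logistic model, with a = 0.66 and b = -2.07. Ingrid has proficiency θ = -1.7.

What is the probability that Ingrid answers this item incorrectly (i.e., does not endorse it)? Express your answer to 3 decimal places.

0.439

P(θ) = 1 / (1 + exp(−a(θ − b)))
Exponent: 0.66 × (-1.7 − (-2.07)) = 0.2442
1/(1 + e^{-0.2442}) = 0.5607
P(incorrect) = 1 − 0.5607 = 0.4393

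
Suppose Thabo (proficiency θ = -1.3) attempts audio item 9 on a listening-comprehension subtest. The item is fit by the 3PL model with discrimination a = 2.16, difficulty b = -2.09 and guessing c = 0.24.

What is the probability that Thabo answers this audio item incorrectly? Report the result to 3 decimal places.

P(θ) = c + (1 − c) · 1 / (1 + exp(−a(θ − b)))
Exponent: 2.16 × (-1.3 − (-2.09)) = 1.7064
1/(1 + e^{-1.7064}) = 0.8464
P = 0.24 + 0.76 × 0.8464 = 0.8832
P(incorrect) = 1 − 0.8832 = 0.1168

0.117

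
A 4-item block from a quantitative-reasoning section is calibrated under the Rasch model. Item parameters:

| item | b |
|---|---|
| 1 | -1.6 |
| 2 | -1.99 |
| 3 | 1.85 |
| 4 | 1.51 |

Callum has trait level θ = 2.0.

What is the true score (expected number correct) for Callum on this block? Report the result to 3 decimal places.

3.113

P(θ) = 1 / (1 + exp(−(θ − b)))
P_1 = 1/(1+e^{-3.6000}) = 0.9734
P_2 = 1/(1+e^{-3.9900}) = 0.9818
P_3 = 1/(1+e^{-0.1500}) = 0.5374
P_4 = 1/(1+e^{-0.4900}) = 0.6201
E[score] = 0.9734 + 0.9818 + 0.5374 + 0.6201 = 3.1128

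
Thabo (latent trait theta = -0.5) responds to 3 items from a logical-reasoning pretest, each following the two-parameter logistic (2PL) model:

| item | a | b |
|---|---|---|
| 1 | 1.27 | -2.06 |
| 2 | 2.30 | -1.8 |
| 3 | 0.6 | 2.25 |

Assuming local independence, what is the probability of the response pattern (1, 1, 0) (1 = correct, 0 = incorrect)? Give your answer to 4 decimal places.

0.7019

P(theta) = 1 / (1 + exp(−a(theta − b)))
P_1 = 1/(1+e^{-1.9812}) = 0.8788
P_2 = 1/(1+e^{-2.9900}) = 0.9521
P_3 = 1/(1+e^{1.6500}) = 0.1611
L = P_1 × P_2 × (1−P_3) = 0.8788 × 0.9521 × 0.8389 = 0.70193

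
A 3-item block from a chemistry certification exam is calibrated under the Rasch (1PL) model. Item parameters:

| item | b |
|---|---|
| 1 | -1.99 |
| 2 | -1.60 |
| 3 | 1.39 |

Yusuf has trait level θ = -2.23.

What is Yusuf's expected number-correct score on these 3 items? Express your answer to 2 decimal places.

0.81

P(θ) = 1 / (1 + exp(−(θ − b)))
P_1 = 1/(1+e^{0.2400}) = 0.4403
P_2 = 1/(1+e^{0.6300}) = 0.3475
P_3 = 1/(1+e^{3.6200}) = 0.0261
E[score] = 0.4403 + 0.3475 + 0.0261 = 0.8139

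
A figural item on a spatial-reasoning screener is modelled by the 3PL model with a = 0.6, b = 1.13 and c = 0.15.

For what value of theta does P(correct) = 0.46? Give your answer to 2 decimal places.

P(theta) = c + (1 − c) · 1 / (1 + exp(−a(theta − b)))
Remove guessing floor: (0.46 − 0.15)/(1 − 0.15) = 0.3647
logit = ln(0.3647/0.6353) = -0.5550
theta = b + logit/(a) = 1.13 + (-0.5550)/0.6000 = 0.2050

0.21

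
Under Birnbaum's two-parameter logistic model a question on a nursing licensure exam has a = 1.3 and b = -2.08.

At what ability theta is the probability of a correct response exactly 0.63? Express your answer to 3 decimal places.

P(theta) = 1 / (1 + exp(−a(theta − b)))
logit = ln(0.6300/0.3700) = 0.5322
theta = b + logit/(a) = -2.08 + 0.5322/1.3000 = -1.6706

-1.671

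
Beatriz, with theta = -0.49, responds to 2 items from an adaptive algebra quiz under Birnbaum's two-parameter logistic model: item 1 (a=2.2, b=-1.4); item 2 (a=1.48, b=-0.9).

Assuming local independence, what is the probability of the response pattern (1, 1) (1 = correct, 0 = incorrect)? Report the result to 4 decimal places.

0.5702

P(theta) = 1 / (1 + exp(−a(theta − b)))
P_1 = 1/(1+e^{-2.0020}) = 0.8810
P_2 = 1/(1+e^{-0.6068}) = 0.6472
L = P_1 × P_2 = 0.8810 × 0.6472 = 0.57020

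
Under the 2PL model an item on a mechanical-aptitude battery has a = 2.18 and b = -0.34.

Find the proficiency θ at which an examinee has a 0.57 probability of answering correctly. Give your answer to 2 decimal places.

P(θ) = 1 / (1 + exp(−a(θ − b)))
logit = ln(0.5700/0.4300) = 0.2819
θ = b + logit/(a) = -0.34 + 0.2819/2.1800 = -0.2107

-0.21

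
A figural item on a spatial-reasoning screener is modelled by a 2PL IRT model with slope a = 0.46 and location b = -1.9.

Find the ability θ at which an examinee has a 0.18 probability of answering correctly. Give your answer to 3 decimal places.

-5.196

P(θ) = 1 / (1 + exp(−a(θ − b)))
logit = ln(0.1800/0.8200) = -1.5163
θ = b + logit/(a) = -1.9 + (-1.5163)/0.4600 = -5.1964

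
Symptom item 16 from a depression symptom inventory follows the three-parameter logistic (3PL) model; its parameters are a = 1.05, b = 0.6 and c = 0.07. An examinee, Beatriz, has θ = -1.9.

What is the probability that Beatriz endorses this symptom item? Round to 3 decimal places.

0.133

P(θ) = c + (1 − c) · 1 / (1 + exp(−a(θ − b)))
Exponent: 1.05 × (-1.9 − 0.6) = -2.6250
1/(1 + e^{2.6250}) = 0.0675
P = 0.07 + 0.93 × 0.0675 = 0.1328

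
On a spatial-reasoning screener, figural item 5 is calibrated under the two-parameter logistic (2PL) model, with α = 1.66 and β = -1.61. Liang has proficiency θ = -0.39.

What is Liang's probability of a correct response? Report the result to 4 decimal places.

P(θ) = 1 / (1 + exp(−α(θ − β)))
Exponent: 1.66 × (-0.39 − (-1.61)) = 2.0252
1/(1 + e^{-2.0252}) = 0.8834

0.8834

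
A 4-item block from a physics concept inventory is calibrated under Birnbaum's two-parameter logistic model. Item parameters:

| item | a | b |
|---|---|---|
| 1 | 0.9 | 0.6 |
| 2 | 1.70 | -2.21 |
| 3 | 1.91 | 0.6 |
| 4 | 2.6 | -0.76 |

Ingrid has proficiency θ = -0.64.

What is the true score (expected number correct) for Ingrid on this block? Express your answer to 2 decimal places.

1.84

P(θ) = 1 / (1 + exp(−a(θ − b)))
P_1 = 1/(1+e^{1.1160}) = 0.2468
P_2 = 1/(1+e^{-2.6690}) = 0.9352
P_3 = 1/(1+e^{2.3684}) = 0.0856
P_4 = 1/(1+e^{-0.3120}) = 0.5774
E[score] = 0.2468 + 0.9352 + 0.0856 + 0.5774 = 1.8449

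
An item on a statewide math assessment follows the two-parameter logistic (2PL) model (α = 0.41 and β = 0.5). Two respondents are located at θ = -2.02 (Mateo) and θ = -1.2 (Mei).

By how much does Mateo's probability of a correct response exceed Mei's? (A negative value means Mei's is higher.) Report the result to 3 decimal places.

-0.070

P(θ) = 1 / (1 + exp(−α(θ − β)))
P(Mateo) = 0.2625  [exponent -1.0332]
P(Mei) = 0.3325  [exponent -0.6970]
Difference = 0.2625 − 0.3325 = -0.0700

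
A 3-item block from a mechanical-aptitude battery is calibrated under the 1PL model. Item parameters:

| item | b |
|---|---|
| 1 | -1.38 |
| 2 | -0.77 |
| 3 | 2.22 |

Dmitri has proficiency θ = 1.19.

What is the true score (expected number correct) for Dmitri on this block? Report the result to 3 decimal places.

2.069

P(θ) = 1 / (1 + exp(−(θ − b)))
P_1 = 1/(1+e^{-2.5700}) = 0.9289
P_2 = 1/(1+e^{-1.9600}) = 0.8765
P_3 = 1/(1+e^{1.0300}) = 0.2631
E[score] = 0.9289 + 0.8765 + 0.2631 = 2.0685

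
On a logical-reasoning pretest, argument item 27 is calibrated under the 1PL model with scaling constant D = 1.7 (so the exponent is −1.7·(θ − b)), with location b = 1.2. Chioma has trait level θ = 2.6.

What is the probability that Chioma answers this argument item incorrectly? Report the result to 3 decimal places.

P(θ) = 1 / (1 + exp(−D·(θ − b)))
Exponent: 1.7 × (2.6 − 1.2) = 2.3800
1/(1 + e^{-2.3800}) = 0.9153
P = 0.9153
P(incorrect) = 1 − 0.9153 = 0.0847

0.085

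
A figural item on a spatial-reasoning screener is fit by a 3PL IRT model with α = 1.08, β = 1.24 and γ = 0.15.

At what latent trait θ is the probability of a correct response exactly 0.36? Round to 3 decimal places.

0.208

P(θ) = γ + (1 − γ) · 1 / (1 + exp(−α(θ − β)))
Remove guessing floor: (0.36 − 0.15)/(1 − 0.15) = 0.2471
logit = ln(0.2471/0.7529) = -1.1144
θ = β + logit/(α) = 1.24 + (-1.1144)/1.0800 = 0.2082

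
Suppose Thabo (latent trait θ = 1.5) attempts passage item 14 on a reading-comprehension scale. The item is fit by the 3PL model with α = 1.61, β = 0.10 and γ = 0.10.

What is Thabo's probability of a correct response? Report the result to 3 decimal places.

0.914

P(θ) = γ + (1 − γ) · 1 / (1 + exp(−α(θ − β)))
Exponent: 1.61 × (1.5 − 0.10) = 2.2540
1/(1 + e^{-2.2540}) = 0.9050
P = 0.10 + 0.90 × 0.9050 = 0.9145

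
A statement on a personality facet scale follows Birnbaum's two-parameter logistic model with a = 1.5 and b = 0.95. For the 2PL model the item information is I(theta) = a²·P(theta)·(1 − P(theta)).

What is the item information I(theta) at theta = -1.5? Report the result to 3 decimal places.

P = 1/(1+e^{3.6750}) = 0.0247
P(1−P) = 0.0247 × 0.9753 = 0.0241
I = a² × P(1−P) = 1.5² × 0.0241 = 0.05425

0.054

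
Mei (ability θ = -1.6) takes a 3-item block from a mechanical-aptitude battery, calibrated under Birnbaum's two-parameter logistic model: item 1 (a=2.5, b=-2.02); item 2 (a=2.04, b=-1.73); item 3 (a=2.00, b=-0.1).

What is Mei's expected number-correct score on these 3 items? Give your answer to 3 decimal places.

P(θ) = 1 / (1 + exp(−a(θ − b)))
P_1 = 1/(1+e^{-1.0500}) = 0.7408
P_2 = 1/(1+e^{-0.2652}) = 0.5659
P_3 = 1/(1+e^{3.0000}) = 0.0474
E[score] = 0.7408 + 0.5659 + 0.0474 = 1.3541

1.354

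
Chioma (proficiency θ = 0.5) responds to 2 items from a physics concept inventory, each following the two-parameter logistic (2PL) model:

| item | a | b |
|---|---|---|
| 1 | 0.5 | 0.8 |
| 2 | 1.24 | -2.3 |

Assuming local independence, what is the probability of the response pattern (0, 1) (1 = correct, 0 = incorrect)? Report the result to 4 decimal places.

P(θ) = 1 / (1 + exp(−a(θ − b)))
P_1 = 1/(1+e^{0.1500}) = 0.4626
P_2 = 1/(1+e^{-3.4720}) = 0.9699
L = (1−P_1) × P_2 = 0.5374 × 0.9699 = 0.52124

0.5212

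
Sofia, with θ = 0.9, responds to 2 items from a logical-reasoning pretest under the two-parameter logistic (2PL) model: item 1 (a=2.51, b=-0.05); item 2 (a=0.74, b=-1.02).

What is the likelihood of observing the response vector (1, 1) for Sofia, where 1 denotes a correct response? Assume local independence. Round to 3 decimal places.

0.738

P(θ) = 1 / (1 + exp(−a(θ − b)))
P_1 = 1/(1+e^{-2.3845}) = 0.9156
P_2 = 1/(1+e^{-1.4208}) = 0.8055
L = P_1 × P_2 = 0.9156 × 0.8055 = 0.73751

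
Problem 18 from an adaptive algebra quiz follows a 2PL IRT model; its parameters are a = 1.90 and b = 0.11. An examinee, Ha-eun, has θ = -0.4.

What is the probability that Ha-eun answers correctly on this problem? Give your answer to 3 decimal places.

0.275

P(θ) = 1 / (1 + exp(−a(θ − b)))
Exponent: 1.90 × (-0.4 − 0.11) = -0.9690
1/(1 + e^{0.9690}) = 0.2751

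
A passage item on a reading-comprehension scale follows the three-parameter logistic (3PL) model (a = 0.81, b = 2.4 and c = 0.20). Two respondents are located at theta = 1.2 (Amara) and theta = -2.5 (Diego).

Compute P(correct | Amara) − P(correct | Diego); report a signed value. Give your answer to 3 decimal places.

0.205

P(theta) = c + (1 − c) · 1 / (1 + exp(−a(theta − b)))
P(Amara) = 0.4196  [exponent -0.9720]
P(Diego) = 0.2148  [exponent -3.9690]
Difference = 0.4196 − 0.2148 = 0.2048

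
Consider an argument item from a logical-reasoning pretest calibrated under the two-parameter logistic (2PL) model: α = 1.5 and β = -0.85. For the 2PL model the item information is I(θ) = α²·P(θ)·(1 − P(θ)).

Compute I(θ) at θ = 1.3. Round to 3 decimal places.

0.083

P = 1/(1+e^{-3.2250}) = 0.9618
P(1−P) = 0.9618 × 0.0382 = 0.0368
I = α² × P(1−P) = 1.5² × 0.0368 = 0.08274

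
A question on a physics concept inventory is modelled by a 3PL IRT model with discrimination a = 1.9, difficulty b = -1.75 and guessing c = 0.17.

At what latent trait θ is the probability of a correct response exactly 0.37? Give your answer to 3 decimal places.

-2.354

P(θ) = c + (1 − c) · 1 / (1 + exp(−a(θ − b)))
Remove guessing floor: (0.37 − 0.17)/(1 − 0.17) = 0.2410
logit = ln(0.2410/0.7590) = -1.1474
θ = b + logit/(a) = -1.75 + (-1.1474)/1.9000 = -2.3539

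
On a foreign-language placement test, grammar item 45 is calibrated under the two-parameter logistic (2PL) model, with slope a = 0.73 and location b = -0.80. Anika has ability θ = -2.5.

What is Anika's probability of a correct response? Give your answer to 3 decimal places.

0.224

P(θ) = 1 / (1 + exp(−a(θ − b)))
Exponent: 0.73 × (-2.5 − (-0.80)) = -1.2410
1/(1 + e^{1.2410}) = 0.2243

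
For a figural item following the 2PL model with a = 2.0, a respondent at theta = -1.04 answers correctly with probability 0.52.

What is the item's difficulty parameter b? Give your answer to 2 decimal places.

P(theta) = 1 / (1 + exp(−a(theta − b)))
logit(0.52) = ln(0.52/0.48) = 0.0800
b = theta − logit/(a) = -1.04 − 0.0800/2.0000 = -1.0800

-1.08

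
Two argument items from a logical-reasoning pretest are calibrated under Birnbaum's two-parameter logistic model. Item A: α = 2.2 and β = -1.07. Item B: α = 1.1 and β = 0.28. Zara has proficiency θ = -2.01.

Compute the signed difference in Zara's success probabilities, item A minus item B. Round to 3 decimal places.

P(θ) = 1 / (1 + exp(−α(θ − β)))
P_A = 0.1122
P_B = 0.0745
P_A − P_B = 0.0377

0.038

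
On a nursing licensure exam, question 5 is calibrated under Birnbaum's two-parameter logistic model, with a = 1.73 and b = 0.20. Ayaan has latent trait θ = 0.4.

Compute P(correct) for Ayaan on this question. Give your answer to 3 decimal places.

0.586

P(θ) = 1 / (1 + exp(−a(θ − b)))
Exponent: 1.73 × (0.4 − 0.20) = 0.3460
1/(1 + e^{-0.3460}) = 0.5856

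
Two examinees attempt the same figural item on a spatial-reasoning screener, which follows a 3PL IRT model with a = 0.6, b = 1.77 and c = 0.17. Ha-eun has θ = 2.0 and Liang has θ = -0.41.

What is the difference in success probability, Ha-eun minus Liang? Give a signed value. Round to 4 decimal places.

P(θ) = c + (1 − c) · 1 / (1 + exp(−a(θ − b)))
P(Ha-eun) = 0.6136  [exponent 0.1380]
P(Liang) = 0.3466  [exponent -1.3080]
Difference = 0.6136 − 0.3466 = 0.2669

0.2669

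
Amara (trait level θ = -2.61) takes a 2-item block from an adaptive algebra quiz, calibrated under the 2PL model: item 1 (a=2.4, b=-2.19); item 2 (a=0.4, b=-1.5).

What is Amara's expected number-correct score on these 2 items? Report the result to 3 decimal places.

0.658

P(θ) = 1 / (1 + exp(−a(θ − b)))
P_1 = 1/(1+e^{1.0080}) = 0.2674
P_2 = 1/(1+e^{0.4440}) = 0.3908
E[score] = 0.2674 + 0.3908 = 0.6582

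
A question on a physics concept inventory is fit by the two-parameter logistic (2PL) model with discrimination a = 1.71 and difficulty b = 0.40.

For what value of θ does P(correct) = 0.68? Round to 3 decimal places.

0.841

P(θ) = 1 / (1 + exp(−a(θ − b)))
logit = ln(0.6800/0.3200) = 0.7538
θ = b + logit/(a) = 0.40 + 0.7538/1.7100 = 0.8408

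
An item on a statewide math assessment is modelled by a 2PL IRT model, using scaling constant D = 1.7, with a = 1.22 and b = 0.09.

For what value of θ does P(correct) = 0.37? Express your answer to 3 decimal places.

-0.167

P(θ) = 1 / (1 + exp(−D·a(θ − b)))
logit = ln(0.3700/0.6300) = -0.5322
θ = b + logit/(1.7·a) = 0.09 + (-0.5322)/2.0740 = -0.1666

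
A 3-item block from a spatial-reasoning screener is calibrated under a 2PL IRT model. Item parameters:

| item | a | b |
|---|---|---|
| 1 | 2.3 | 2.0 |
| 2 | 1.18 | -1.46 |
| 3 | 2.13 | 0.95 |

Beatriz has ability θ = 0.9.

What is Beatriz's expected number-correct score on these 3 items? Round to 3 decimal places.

1.489

P(θ) = 1 / (1 + exp(−a(θ − b)))
P_1 = 1/(1+e^{2.5300}) = 0.0738
P_2 = 1/(1+e^{-2.7848}) = 0.9418
P_3 = 1/(1+e^{0.1065}) = 0.4734
E[score] = 0.0738 + 0.9418 + 0.4734 = 1.4890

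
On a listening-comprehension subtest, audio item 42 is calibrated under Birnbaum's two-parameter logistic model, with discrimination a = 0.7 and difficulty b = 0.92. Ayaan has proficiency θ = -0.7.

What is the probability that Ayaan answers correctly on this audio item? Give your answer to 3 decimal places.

0.243

P(θ) = 1 / (1 + exp(−a(θ − b)))
Exponent: 0.7 × (-0.7 − 0.92) = -1.1340
1/(1 + e^{1.1340}) = 0.2434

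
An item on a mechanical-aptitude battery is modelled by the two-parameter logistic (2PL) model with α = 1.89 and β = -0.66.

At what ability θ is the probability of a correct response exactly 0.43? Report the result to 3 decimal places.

P(θ) = 1 / (1 + exp(−α(θ − β)))
logit = ln(0.4300/0.5700) = -0.2819
θ = β + logit/(α) = -0.66 + (-0.2819)/1.8900 = -0.8091

-0.809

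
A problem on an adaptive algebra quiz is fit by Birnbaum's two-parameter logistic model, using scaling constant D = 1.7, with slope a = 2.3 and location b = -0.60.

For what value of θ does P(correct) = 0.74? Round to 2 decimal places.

P(θ) = 1 / (1 + exp(−D·a(θ − b)))
logit = ln(0.7400/0.2600) = 1.0460
θ = b + logit/(1.7·a) = -0.60 + 1.0460/3.9100 = -0.3325

-0.33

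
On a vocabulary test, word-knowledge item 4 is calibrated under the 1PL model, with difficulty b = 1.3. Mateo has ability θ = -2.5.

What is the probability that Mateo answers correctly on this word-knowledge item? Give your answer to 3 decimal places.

P(θ) = 1 / (1 + exp(−(θ − b)))
Exponent: (-2.5 − 1.3) = -3.8000
1/(1 + e^{3.8000}) = 0.0219
P = 0.0219

0.022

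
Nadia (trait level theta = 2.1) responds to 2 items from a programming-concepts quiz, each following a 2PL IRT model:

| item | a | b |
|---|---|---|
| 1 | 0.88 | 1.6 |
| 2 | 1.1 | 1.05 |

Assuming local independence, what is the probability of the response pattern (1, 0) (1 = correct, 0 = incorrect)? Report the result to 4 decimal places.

0.1457

P(theta) = 1 / (1 + exp(−a(theta − b)))
P_1 = 1/(1+e^{-0.4400}) = 0.6083
P_2 = 1/(1+e^{-1.1550}) = 0.7604
L = P_1 × (1−P_2) = 0.6083 × 0.2396 = 0.14572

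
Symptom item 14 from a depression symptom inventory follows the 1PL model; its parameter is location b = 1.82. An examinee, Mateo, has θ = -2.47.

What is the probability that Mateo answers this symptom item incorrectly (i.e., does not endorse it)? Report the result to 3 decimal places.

P(θ) = 1 / (1 + exp(−(θ − b)))
Exponent: (-2.47 − 1.82) = -4.2900
1/(1 + e^{4.2900}) = 0.0135
P = 0.0135
P(incorrect) = 1 − 0.0135 = 0.9865

0.986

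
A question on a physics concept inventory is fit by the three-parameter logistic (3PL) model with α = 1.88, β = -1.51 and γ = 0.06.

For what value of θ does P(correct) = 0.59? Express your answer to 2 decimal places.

-1.37

P(θ) = γ + (1 − γ) · 1 / (1 + exp(−α(θ − β)))
Remove guessing floor: (0.59 − 0.06)/(1 − 0.06) = 0.5638
logit = ln(0.5638/0.4362) = 0.2567
θ = β + logit/(α) = -1.51 + 0.2567/1.8800 = -1.3734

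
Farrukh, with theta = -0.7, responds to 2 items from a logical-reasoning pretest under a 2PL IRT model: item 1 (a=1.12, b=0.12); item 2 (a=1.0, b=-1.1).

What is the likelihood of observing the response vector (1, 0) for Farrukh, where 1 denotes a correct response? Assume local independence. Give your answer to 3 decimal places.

P(theta) = 1 / (1 + exp(−a(theta − b)))
P_1 = 1/(1+e^{0.9184}) = 0.2853
P_2 = 1/(1+e^{-0.4000}) = 0.5987
L = P_1 × (1−P_2) = 0.2853 × 0.4013 = 0.11449

0.114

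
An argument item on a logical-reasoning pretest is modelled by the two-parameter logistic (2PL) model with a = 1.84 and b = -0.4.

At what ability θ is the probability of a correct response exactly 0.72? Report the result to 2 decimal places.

P(θ) = 1 / (1 + exp(−a(θ − b)))
logit = ln(0.7200/0.2800) = 0.9445
θ = b + logit/(a) = -0.4 + 0.9445/1.8400 = 0.1133

0.11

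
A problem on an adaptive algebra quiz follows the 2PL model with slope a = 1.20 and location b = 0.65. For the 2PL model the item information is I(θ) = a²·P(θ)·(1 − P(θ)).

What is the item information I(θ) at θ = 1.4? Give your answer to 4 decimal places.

P = 1/(1+e^{-0.9000}) = 0.7109
P(1−P) = 0.7109 × 0.2891 = 0.2055
I = a² × P(1−P) = 1.20² × 0.2055 = 0.29592

0.2959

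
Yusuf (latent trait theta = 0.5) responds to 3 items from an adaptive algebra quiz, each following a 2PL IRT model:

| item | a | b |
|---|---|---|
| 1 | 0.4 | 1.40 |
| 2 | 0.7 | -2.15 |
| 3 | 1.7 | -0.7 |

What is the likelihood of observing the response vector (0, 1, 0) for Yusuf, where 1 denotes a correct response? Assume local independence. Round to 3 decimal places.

0.059

P(theta) = 1 / (1 + exp(−a(theta − b)))
P_1 = 1/(1+e^{0.3600}) = 0.4110
P_2 = 1/(1+e^{-1.8550}) = 0.8647
P_3 = 1/(1+e^{-2.0400}) = 0.8849
L = (1−P_1) × P_2 × (1−P_3) = 0.5890 × 0.8647 × 0.1151 = 0.05861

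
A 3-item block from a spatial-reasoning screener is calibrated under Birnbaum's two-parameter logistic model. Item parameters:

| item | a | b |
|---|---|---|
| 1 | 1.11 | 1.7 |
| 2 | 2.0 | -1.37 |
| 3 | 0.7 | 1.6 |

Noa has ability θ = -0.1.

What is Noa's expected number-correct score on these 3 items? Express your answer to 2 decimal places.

1.28

P(θ) = 1 / (1 + exp(−a(θ − b)))
P_1 = 1/(1+e^{1.9980}) = 0.1194
P_2 = 1/(1+e^{-2.5400}) = 0.9269
P_3 = 1/(1+e^{1.1900}) = 0.2333
E[score] = 0.1194 + 0.9269 + 0.2333 = 1.2796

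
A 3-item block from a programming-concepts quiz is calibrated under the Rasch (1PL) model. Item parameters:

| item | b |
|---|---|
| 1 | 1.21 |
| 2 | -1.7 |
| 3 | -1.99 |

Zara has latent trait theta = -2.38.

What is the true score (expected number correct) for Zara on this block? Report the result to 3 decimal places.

P(theta) = 1 / (1 + exp(−(theta − b)))
P_1 = 1/(1+e^{3.5900}) = 0.0269
P_2 = 1/(1+e^{0.6800}) = 0.3363
P_3 = 1/(1+e^{0.3900}) = 0.4037
E[score] = 0.0269 + 0.3363 + 0.4037 = 0.7668

0.767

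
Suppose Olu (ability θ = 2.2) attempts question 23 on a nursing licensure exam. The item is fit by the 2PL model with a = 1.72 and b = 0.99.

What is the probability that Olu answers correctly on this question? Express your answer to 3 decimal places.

P(θ) = 1 / (1 + exp(−a(θ − b)))
Exponent: 1.72 × (2.2 − 0.99) = 2.0812
1/(1 + e^{-2.0812}) = 0.8891

0.889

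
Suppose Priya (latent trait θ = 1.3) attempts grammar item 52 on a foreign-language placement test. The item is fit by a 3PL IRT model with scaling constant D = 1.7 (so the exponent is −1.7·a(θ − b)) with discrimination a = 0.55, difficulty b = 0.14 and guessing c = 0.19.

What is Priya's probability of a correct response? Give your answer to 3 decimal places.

P(θ) = c + (1 − c) · 1 / (1 + exp(−D·a(θ − b)))
Exponent: 1.7 × 0.55 × (1.3 − 0.14) = 1.0846
1/(1 + e^{-1.0846}) = 0.7474
P = 0.19 + 0.81 × 0.7474 = 0.7954

0.795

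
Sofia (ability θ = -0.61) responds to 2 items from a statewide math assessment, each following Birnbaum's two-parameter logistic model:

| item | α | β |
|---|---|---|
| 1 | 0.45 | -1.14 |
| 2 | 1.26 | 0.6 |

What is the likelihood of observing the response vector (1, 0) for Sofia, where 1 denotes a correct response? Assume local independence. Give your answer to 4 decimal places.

P(θ) = 1 / (1 + exp(−α(θ − β)))
P_1 = 1/(1+e^{-0.2385}) = 0.5593
P_2 = 1/(1+e^{1.5246}) = 0.1788
L = P_1 × (1−P_2) = 0.5593 × 0.8212 = 0.45934

0.4593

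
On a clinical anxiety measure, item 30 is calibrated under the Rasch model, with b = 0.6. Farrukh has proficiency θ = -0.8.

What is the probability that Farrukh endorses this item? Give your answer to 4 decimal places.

P(θ) = 1 / (1 + exp(−(θ − b)))
Exponent: (-0.8 − 0.6) = -1.4000
1/(1 + e^{1.4000}) = 0.1978
P = 0.1978

0.1978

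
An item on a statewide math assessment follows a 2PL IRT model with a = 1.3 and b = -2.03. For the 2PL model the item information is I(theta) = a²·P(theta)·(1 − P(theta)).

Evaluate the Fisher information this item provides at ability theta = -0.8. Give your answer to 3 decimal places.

0.236

P = 1/(1+e^{-1.5990}) = 0.8319
P(1−P) = 0.8319 × 0.1681 = 0.1399
I = a² × P(1−P) = 1.3² × 0.1399 = 0.23636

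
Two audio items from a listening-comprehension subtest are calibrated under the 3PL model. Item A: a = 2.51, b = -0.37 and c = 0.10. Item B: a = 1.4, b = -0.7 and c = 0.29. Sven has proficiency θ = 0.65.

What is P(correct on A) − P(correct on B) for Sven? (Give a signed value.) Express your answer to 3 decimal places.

P(θ) = c + (1 − c) · 1 / (1 + exp(−a(θ − b)))
P_A = 0.9354
P_B = 0.9068
P_A − P_B = 0.0286

0.029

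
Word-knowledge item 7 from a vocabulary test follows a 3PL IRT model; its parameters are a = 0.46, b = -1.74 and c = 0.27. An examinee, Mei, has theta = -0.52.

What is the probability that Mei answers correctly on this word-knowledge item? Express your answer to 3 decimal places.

0.735

P(theta) = c + (1 − c) · 1 / (1 + exp(−a(theta − b)))
Exponent: 0.46 × (-0.52 − (-1.74)) = 0.5612
1/(1 + e^{-0.5612}) = 0.6367
P = 0.27 + 0.73 × 0.6367 = 0.7348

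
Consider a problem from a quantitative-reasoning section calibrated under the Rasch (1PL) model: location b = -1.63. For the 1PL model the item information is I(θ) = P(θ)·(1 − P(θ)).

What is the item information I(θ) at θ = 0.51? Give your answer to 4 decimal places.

0.0942

P = 1/(1+e^{-2.1400}) = 0.8947
P(1−P) = 0.8947 × 0.1053 = 0.0942
I = P(1−P) = 0.09419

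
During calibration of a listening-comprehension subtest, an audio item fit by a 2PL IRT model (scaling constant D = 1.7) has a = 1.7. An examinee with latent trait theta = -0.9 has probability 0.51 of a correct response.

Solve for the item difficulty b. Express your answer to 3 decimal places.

P(theta) = 1 / (1 + exp(−D·a(theta − b)))
logit(0.51) = ln(0.51/0.49) = 0.0400
b = theta − logit/(1.7·a) = -0.9 − 0.0400/2.8900 = -0.9138

-0.914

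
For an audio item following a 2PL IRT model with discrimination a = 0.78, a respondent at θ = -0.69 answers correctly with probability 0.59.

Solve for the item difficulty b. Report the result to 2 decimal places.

-1.16

P(θ) = 1 / (1 + exp(−a(θ − b)))
logit(0.59) = ln(0.59/0.41) = 0.3640
b = θ − logit/(a) = -0.69 − 0.3640/0.7800 = -1.1566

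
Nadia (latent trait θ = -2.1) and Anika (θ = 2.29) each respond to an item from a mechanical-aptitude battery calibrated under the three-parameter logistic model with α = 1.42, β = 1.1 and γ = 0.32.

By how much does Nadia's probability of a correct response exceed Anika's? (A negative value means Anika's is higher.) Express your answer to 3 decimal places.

-0.567

P(θ) = γ + (1 − γ) · 1 / (1 + exp(−α(θ − β)))
P(Nadia) = 0.3272  [exponent -4.5440]
P(Anika) = 0.8941  [exponent 1.6898]
Difference = 0.3272 − 0.8941 = -0.5669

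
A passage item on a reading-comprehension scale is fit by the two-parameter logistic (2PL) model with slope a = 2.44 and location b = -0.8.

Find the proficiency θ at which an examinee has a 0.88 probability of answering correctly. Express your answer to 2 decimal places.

0.02

P(θ) = 1 / (1 + exp(−a(θ − b)))
logit = ln(0.8800/0.1200) = 1.9924
θ = b + logit/(a) = -0.8 + 1.9924/2.4400 = 0.0166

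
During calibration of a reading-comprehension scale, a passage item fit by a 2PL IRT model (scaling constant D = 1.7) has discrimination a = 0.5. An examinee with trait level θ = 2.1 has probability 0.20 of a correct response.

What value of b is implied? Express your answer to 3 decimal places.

3.731

P(θ) = 1 / (1 + exp(−D·a(θ − b)))
logit(0.20) = ln(0.20/0.80) = -1.3863
b = θ − logit/(1.7·a) = 2.1 − (-1.3863)/0.8500 = 3.7309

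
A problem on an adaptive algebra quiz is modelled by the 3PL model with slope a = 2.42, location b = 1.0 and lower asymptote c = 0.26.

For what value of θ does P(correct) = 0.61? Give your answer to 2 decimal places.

0.96

P(θ) = c + (1 − c) · 1 / (1 + exp(−a(θ − b)))
Remove guessing floor: (0.61 − 0.26)/(1 − 0.26) = 0.4730
logit = ln(0.4730/0.5270) = -0.1082
θ = b + logit/(a) = 1.0 + (-0.1082)/2.4200 = 0.9553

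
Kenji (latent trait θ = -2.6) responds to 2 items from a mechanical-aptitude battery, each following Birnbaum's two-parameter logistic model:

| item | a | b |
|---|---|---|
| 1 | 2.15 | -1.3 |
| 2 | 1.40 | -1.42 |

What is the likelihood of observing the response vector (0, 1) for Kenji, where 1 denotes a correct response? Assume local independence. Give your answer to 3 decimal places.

0.152

P(θ) = 1 / (1 + exp(−a(θ − b)))
P_1 = 1/(1+e^{2.7950}) = 0.0576
P_2 = 1/(1+e^{1.6520}) = 0.1608
L = (1−P_1) × P_2 = 0.9424 × 0.1608 = 0.15158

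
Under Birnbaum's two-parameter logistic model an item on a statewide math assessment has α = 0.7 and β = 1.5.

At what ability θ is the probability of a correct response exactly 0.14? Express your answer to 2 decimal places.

-1.09

P(θ) = 1 / (1 + exp(−α(θ − β)))
logit = ln(0.1400/0.8600) = -1.8153
θ = β + logit/(α) = 1.5 + (-1.8153)/0.7000 = -1.0933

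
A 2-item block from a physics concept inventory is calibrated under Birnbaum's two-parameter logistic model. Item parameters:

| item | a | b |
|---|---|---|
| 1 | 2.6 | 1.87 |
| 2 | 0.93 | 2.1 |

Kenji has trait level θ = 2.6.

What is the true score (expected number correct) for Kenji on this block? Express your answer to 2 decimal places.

P(θ) = 1 / (1 + exp(−a(θ − b)))
P_1 = 1/(1+e^{-1.8980}) = 0.8697
P_2 = 1/(1+e^{-0.4650}) = 0.6142
E[score] = 0.8697 + 0.6142 = 1.4839

1.48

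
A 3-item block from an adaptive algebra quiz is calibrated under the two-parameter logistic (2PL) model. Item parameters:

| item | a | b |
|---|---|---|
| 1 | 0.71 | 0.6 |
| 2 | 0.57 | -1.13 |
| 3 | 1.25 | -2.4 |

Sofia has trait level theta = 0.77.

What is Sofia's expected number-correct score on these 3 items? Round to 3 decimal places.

2.259

P(theta) = 1 / (1 + exp(−a(theta − b)))
P_1 = 1/(1+e^{-0.1207}) = 0.5301
P_2 = 1/(1+e^{-1.0830}) = 0.7471
P_3 = 1/(1+e^{-3.9625}) = 0.9813
E[score] = 0.5301 + 0.7471 + 0.9813 = 2.2585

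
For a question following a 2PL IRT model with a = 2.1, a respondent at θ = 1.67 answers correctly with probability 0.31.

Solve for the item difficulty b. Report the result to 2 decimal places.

P(θ) = 1 / (1 + exp(−a(θ − b)))
logit(0.31) = ln(0.31/0.69) = -0.8001
b = θ − logit/(a) = 1.67 − (-0.8001)/2.1000 = 2.0510

2.05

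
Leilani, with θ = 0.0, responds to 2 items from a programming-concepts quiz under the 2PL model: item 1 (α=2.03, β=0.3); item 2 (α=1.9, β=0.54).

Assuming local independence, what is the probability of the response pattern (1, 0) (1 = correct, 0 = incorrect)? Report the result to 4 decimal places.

P(θ) = 1 / (1 + exp(−α(θ − β)))
P_1 = 1/(1+e^{0.6090}) = 0.3523
P_2 = 1/(1+e^{1.0260}) = 0.2639
L = P_1 × (1−P_2) = 0.3523 × 0.7361 = 0.25933

0.2593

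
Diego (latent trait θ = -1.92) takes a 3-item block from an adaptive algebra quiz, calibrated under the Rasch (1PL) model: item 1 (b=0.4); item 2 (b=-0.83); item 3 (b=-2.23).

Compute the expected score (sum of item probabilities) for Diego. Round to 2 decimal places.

0.92

P(θ) = 1 / (1 + exp(−(θ − b)))
P_1 = 1/(1+e^{2.3200}) = 0.0895
P_2 = 1/(1+e^{1.0900}) = 0.2516
P_3 = 1/(1+e^{-0.3100}) = 0.5769
E[score] = 0.0895 + 0.2516 + 0.5769 = 0.9180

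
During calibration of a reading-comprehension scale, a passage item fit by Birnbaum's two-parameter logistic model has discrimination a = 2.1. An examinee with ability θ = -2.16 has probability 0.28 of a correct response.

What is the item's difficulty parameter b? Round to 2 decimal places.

-1.71

P(θ) = 1 / (1 + exp(−a(θ − b)))
logit(0.28) = ln(0.28/0.72) = -0.9445
b = θ − logit/(a) = -2.16 − (-0.9445)/2.1000 = -1.7103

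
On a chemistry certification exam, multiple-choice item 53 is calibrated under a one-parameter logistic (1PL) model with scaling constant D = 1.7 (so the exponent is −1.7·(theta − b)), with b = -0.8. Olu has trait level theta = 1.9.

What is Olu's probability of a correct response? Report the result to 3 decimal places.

0.990

P(theta) = 1 / (1 + exp(−D·(theta − b)))
Exponent: 1.7 × (1.9 − (-0.8)) = 4.5900
1/(1 + e^{-4.5900}) = 0.9899
P = 0.9899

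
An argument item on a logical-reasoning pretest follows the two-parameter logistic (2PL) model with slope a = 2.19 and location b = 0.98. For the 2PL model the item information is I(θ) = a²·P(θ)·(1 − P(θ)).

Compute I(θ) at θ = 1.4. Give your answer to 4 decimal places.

P = 1/(1+e^{-0.9198}) = 0.7150
P(1−P) = 0.7150 × 0.2850 = 0.2038
I = a² × P(1−P) = 2.19² × 0.2038 = 0.97732

0.9773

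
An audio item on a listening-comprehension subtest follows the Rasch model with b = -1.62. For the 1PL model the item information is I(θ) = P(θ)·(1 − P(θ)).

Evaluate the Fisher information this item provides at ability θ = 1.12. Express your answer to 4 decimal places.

P = 1/(1+e^{-2.7400}) = 0.9393
P(1−P) = 0.9393 × 0.0607 = 0.0570
I = P(1−P) = 0.05698

0.0570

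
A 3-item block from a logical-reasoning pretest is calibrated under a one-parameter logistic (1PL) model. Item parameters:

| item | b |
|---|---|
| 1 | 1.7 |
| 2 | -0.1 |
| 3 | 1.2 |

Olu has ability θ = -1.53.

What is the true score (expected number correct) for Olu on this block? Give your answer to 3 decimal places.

P(θ) = 1 / (1 + exp(−(θ − b)))
P_1 = 1/(1+e^{3.2300}) = 0.0381
P_2 = 1/(1+e^{1.4300}) = 0.1931
P_3 = 1/(1+e^{2.7300}) = 0.0612
E[score] = 0.0381 + 0.1931 + 0.0612 = 0.2924

0.292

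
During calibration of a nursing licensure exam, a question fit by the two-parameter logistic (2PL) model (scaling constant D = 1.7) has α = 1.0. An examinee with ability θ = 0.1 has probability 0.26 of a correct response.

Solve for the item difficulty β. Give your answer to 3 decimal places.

0.715

P(θ) = 1 / (1 + exp(−D·α(θ − β)))
logit(0.26) = ln(0.26/0.74) = -1.0460
β = θ − logit/(1.7·α) = 0.1 − (-1.0460)/1.7000 = 0.7153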